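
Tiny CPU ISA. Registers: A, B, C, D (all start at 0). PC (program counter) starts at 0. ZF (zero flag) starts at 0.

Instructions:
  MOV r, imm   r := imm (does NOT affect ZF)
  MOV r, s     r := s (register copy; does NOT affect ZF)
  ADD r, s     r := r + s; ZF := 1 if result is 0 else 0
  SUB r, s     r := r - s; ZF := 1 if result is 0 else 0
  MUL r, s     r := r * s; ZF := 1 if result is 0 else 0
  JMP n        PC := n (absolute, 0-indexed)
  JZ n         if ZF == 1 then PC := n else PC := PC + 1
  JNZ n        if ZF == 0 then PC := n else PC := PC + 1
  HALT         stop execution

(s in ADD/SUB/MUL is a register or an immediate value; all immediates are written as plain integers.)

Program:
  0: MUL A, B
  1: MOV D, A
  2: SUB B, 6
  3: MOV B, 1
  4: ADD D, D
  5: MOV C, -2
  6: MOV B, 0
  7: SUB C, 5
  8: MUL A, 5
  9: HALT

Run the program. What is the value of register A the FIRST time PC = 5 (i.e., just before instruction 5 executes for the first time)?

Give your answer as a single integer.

Step 1: PC=0 exec 'MUL A, B'. After: A=0 B=0 C=0 D=0 ZF=1 PC=1
Step 2: PC=1 exec 'MOV D, A'. After: A=0 B=0 C=0 D=0 ZF=1 PC=2
Step 3: PC=2 exec 'SUB B, 6'. After: A=0 B=-6 C=0 D=0 ZF=0 PC=3
Step 4: PC=3 exec 'MOV B, 1'. After: A=0 B=1 C=0 D=0 ZF=0 PC=4
Step 5: PC=4 exec 'ADD D, D'. After: A=0 B=1 C=0 D=0 ZF=1 PC=5
First time PC=5: A=0

0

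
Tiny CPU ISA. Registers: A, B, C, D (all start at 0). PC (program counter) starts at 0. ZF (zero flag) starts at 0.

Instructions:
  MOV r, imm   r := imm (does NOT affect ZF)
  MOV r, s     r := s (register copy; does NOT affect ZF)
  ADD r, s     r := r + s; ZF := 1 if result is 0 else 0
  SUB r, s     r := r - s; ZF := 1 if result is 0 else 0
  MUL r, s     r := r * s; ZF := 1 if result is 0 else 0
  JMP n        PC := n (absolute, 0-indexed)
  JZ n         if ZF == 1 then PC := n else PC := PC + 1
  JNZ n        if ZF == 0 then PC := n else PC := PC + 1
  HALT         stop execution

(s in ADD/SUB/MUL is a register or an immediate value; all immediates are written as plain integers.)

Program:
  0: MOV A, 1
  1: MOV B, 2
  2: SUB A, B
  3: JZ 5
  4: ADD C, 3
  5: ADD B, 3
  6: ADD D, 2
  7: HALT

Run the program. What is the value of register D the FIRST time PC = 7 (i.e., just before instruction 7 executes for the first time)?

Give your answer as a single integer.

Step 1: PC=0 exec 'MOV A, 1'. After: A=1 B=0 C=0 D=0 ZF=0 PC=1
Step 2: PC=1 exec 'MOV B, 2'. After: A=1 B=2 C=0 D=0 ZF=0 PC=2
Step 3: PC=2 exec 'SUB A, B'. After: A=-1 B=2 C=0 D=0 ZF=0 PC=3
Step 4: PC=3 exec 'JZ 5'. After: A=-1 B=2 C=0 D=0 ZF=0 PC=4
Step 5: PC=4 exec 'ADD C, 3'. After: A=-1 B=2 C=3 D=0 ZF=0 PC=5
Step 6: PC=5 exec 'ADD B, 3'. After: A=-1 B=5 C=3 D=0 ZF=0 PC=6
Step 7: PC=6 exec 'ADD D, 2'. After: A=-1 B=5 C=3 D=2 ZF=0 PC=7
First time PC=7: D=2

2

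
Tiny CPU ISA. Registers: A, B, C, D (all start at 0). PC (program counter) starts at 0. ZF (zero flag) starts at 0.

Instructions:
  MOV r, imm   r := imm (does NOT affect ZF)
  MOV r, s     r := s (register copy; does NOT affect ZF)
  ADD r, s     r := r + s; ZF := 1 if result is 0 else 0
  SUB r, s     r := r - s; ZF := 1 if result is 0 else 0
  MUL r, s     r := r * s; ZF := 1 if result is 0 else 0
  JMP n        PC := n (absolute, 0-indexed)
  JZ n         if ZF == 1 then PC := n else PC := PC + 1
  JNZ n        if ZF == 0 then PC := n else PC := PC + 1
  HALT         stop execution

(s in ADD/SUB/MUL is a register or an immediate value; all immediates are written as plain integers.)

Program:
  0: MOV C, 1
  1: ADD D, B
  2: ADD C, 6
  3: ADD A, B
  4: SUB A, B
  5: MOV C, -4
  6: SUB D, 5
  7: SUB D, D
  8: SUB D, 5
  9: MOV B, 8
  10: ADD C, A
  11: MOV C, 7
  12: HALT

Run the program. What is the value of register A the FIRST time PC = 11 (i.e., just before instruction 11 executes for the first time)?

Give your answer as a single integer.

Step 1: PC=0 exec 'MOV C, 1'. After: A=0 B=0 C=1 D=0 ZF=0 PC=1
Step 2: PC=1 exec 'ADD D, B'. After: A=0 B=0 C=1 D=0 ZF=1 PC=2
Step 3: PC=2 exec 'ADD C, 6'. After: A=0 B=0 C=7 D=0 ZF=0 PC=3
Step 4: PC=3 exec 'ADD A, B'. After: A=0 B=0 C=7 D=0 ZF=1 PC=4
Step 5: PC=4 exec 'SUB A, B'. After: A=0 B=0 C=7 D=0 ZF=1 PC=5
Step 6: PC=5 exec 'MOV C, -4'. After: A=0 B=0 C=-4 D=0 ZF=1 PC=6
Step 7: PC=6 exec 'SUB D, 5'. After: A=0 B=0 C=-4 D=-5 ZF=0 PC=7
Step 8: PC=7 exec 'SUB D, D'. After: A=0 B=0 C=-4 D=0 ZF=1 PC=8
Step 9: PC=8 exec 'SUB D, 5'. After: A=0 B=0 C=-4 D=-5 ZF=0 PC=9
Step 10: PC=9 exec 'MOV B, 8'. After: A=0 B=8 C=-4 D=-5 ZF=0 PC=10
Step 11: PC=10 exec 'ADD C, A'. After: A=0 B=8 C=-4 D=-5 ZF=0 PC=11
First time PC=11: A=0

0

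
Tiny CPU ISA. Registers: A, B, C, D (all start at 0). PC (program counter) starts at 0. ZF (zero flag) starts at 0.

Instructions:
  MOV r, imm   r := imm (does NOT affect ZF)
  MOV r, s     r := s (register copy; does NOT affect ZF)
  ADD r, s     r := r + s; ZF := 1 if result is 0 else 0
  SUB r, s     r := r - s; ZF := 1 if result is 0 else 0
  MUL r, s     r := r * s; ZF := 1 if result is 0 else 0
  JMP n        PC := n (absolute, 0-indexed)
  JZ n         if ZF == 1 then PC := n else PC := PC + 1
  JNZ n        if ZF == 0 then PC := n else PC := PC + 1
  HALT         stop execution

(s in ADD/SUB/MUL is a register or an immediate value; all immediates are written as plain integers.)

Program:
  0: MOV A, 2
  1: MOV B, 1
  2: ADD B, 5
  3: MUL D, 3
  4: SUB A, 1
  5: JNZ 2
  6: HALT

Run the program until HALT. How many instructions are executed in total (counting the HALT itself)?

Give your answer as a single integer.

Step 1: PC=0 exec 'MOV A, 2'. After: A=2 B=0 C=0 D=0 ZF=0 PC=1
Step 2: PC=1 exec 'MOV B, 1'. After: A=2 B=1 C=0 D=0 ZF=0 PC=2
Step 3: PC=2 exec 'ADD B, 5'. After: A=2 B=6 C=0 D=0 ZF=0 PC=3
Step 4: PC=3 exec 'MUL D, 3'. After: A=2 B=6 C=0 D=0 ZF=1 PC=4
Step 5: PC=4 exec 'SUB A, 1'. After: A=1 B=6 C=0 D=0 ZF=0 PC=5
Step 6: PC=5 exec 'JNZ 2'. After: A=1 B=6 C=0 D=0 ZF=0 PC=2
Step 7: PC=2 exec 'ADD B, 5'. After: A=1 B=11 C=0 D=0 ZF=0 PC=3
Step 8: PC=3 exec 'MUL D, 3'. After: A=1 B=11 C=0 D=0 ZF=1 PC=4
Step 9: PC=4 exec 'SUB A, 1'. After: A=0 B=11 C=0 D=0 ZF=1 PC=5
Step 10: PC=5 exec 'JNZ 2'. After: A=0 B=11 C=0 D=0 ZF=1 PC=6
Step 11: PC=6 exec 'HALT'. After: A=0 B=11 C=0 D=0 ZF=1 PC=6 HALTED
Total instructions executed: 11

Answer: 11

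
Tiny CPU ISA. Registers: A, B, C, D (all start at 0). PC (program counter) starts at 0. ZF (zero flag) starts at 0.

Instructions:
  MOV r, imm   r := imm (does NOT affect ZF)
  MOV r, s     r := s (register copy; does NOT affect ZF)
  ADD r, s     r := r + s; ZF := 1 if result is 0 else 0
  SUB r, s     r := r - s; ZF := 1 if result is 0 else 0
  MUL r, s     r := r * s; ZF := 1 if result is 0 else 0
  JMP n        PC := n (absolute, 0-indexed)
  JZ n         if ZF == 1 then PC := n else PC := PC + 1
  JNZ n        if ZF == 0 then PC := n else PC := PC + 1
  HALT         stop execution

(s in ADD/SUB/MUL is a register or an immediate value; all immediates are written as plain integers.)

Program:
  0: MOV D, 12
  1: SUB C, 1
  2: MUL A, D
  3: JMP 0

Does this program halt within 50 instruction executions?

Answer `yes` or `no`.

Answer: no

Derivation:
Step 1: PC=0 exec 'MOV D, 12'. After: A=0 B=0 C=0 D=12 ZF=0 PC=1
Step 2: PC=1 exec 'SUB C, 1'. After: A=0 B=0 C=-1 D=12 ZF=0 PC=2
Step 3: PC=2 exec 'MUL A, D'. After: A=0 B=0 C=-1 D=12 ZF=1 PC=3
Step 4: PC=3 exec 'JMP 0'. After: A=0 B=0 C=-1 D=12 ZF=1 PC=0
Step 5: PC=0 exec 'MOV D, 12'. After: A=0 B=0 C=-1 D=12 ZF=1 PC=1
Step 6: PC=1 exec 'SUB C, 1'. After: A=0 B=0 C=-2 D=12 ZF=0 PC=2
Step 7: PC=2 exec 'MUL A, D'. After: A=0 B=0 C=-2 D=12 ZF=1 PC=3
Step 8: PC=3 exec 'JMP 0'. After: A=0 B=0 C=-2 D=12 ZF=1 PC=0
Step 9: PC=0 exec 'MOV D, 12'. After: A=0 B=0 C=-2 D=12 ZF=1 PC=1
Step 10: PC=1 exec 'SUB C, 1'. After: A=0 B=0 C=-3 D=12 ZF=0 PC=2
Step 11: PC=2 exec 'MUL A, D'. After: A=0 B=0 C=-3 D=12 ZF=1 PC=3
Step 12: PC=3 exec 'JMP 0'. After: A=0 B=0 C=-3 D=12 ZF=1 PC=0
Step 13: PC=0 exec 'MOV D, 12'. After: A=0 B=0 C=-3 D=12 ZF=1 PC=1
Step 14: PC=1 exec 'SUB C, 1'. After: A=0 B=0 C=-4 D=12 ZF=0 PC=2
Step 15: PC=2 exec 'MUL A, D'. After: A=0 B=0 C=-4 D=12 ZF=1 PC=3
After 50 steps: not halted. PC revisits the same instructions with no path to HALT; will never halt.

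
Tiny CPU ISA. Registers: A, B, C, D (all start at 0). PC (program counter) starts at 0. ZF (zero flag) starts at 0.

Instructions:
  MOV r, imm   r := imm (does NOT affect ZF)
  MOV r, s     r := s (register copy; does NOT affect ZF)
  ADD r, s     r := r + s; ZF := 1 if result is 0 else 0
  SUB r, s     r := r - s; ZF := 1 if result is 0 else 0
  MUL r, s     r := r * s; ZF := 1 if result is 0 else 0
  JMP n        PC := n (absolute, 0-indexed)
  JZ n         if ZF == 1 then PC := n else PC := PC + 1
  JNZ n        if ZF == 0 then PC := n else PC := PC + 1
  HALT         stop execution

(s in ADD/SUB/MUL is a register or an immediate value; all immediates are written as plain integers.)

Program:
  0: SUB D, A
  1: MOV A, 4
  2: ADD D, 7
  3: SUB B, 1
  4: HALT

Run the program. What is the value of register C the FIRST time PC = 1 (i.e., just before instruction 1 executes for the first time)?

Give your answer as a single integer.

Step 1: PC=0 exec 'SUB D, A'. After: A=0 B=0 C=0 D=0 ZF=1 PC=1
First time PC=1: C=0

0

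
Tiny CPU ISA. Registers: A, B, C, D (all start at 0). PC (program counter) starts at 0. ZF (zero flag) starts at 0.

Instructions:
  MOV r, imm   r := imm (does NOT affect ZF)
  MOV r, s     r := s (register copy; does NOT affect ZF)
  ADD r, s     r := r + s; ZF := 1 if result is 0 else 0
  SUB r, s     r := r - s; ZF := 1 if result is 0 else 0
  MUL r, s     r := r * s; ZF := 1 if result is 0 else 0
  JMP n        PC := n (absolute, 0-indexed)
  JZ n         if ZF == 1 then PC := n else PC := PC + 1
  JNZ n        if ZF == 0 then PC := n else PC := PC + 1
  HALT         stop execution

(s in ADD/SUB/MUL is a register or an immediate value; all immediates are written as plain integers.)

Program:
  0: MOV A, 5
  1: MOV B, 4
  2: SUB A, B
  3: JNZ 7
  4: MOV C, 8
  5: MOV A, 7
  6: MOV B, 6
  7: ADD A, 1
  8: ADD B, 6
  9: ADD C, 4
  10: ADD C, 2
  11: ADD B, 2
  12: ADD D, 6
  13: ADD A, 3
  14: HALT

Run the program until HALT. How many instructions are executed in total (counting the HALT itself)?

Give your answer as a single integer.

Step 1: PC=0 exec 'MOV A, 5'. After: A=5 B=0 C=0 D=0 ZF=0 PC=1
Step 2: PC=1 exec 'MOV B, 4'. After: A=5 B=4 C=0 D=0 ZF=0 PC=2
Step 3: PC=2 exec 'SUB A, B'. After: A=1 B=4 C=0 D=0 ZF=0 PC=3
Step 4: PC=3 exec 'JNZ 7'. After: A=1 B=4 C=0 D=0 ZF=0 PC=7
Step 5: PC=7 exec 'ADD A, 1'. After: A=2 B=4 C=0 D=0 ZF=0 PC=8
Step 6: PC=8 exec 'ADD B, 6'. After: A=2 B=10 C=0 D=0 ZF=0 PC=9
Step 7: PC=9 exec 'ADD C, 4'. After: A=2 B=10 C=4 D=0 ZF=0 PC=10
Step 8: PC=10 exec 'ADD C, 2'. After: A=2 B=10 C=6 D=0 ZF=0 PC=11
Step 9: PC=11 exec 'ADD B, 2'. After: A=2 B=12 C=6 D=0 ZF=0 PC=12
Step 10: PC=12 exec 'ADD D, 6'. After: A=2 B=12 C=6 D=6 ZF=0 PC=13
Step 11: PC=13 exec 'ADD A, 3'. After: A=5 B=12 C=6 D=6 ZF=0 PC=14
Step 12: PC=14 exec 'HALT'. After: A=5 B=12 C=6 D=6 ZF=0 PC=14 HALTED
Total instructions executed: 12

Answer: 12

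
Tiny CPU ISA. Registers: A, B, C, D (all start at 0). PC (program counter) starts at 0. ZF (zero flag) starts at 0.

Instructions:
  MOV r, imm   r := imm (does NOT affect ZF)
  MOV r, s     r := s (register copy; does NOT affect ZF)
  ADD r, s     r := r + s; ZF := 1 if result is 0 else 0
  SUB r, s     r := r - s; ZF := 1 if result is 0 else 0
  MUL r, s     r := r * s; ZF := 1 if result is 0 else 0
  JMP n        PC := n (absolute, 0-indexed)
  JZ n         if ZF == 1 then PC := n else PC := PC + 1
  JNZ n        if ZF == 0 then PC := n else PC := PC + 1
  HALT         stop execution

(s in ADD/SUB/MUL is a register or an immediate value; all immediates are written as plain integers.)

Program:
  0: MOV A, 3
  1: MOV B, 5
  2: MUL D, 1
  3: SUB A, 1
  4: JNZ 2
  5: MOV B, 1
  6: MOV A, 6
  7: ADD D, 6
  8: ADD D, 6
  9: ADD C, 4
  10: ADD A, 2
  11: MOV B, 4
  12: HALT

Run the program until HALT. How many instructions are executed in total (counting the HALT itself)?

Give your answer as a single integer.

Step 1: PC=0 exec 'MOV A, 3'. After: A=3 B=0 C=0 D=0 ZF=0 PC=1
Step 2: PC=1 exec 'MOV B, 5'. After: A=3 B=5 C=0 D=0 ZF=0 PC=2
Step 3: PC=2 exec 'MUL D, 1'. After: A=3 B=5 C=0 D=0 ZF=1 PC=3
Step 4: PC=3 exec 'SUB A, 1'. After: A=2 B=5 C=0 D=0 ZF=0 PC=4
Step 5: PC=4 exec 'JNZ 2'. After: A=2 B=5 C=0 D=0 ZF=0 PC=2
Step 6: PC=2 exec 'MUL D, 1'. After: A=2 B=5 C=0 D=0 ZF=1 PC=3
Step 7: PC=3 exec 'SUB A, 1'. After: A=1 B=5 C=0 D=0 ZF=0 PC=4
Step 8: PC=4 exec 'JNZ 2'. After: A=1 B=5 C=0 D=0 ZF=0 PC=2
Step 9: PC=2 exec 'MUL D, 1'. After: A=1 B=5 C=0 D=0 ZF=1 PC=3
Step 10: PC=3 exec 'SUB A, 1'. After: A=0 B=5 C=0 D=0 ZF=1 PC=4
Step 11: PC=4 exec 'JNZ 2'. After: A=0 B=5 C=0 D=0 ZF=1 PC=5
Step 12: PC=5 exec 'MOV B, 1'. After: A=0 B=1 C=0 D=0 ZF=1 PC=6
Step 13: PC=6 exec 'MOV A, 6'. After: A=6 B=1 C=0 D=0 ZF=1 PC=7
Step 14: PC=7 exec 'ADD D, 6'. After: A=6 B=1 C=0 D=6 ZF=0 PC=8
Step 15: PC=8 exec 'ADD D, 6'. After: A=6 B=1 C=0 D=12 ZF=0 PC=9
Step 16: PC=9 exec 'ADD C, 4'. After: A=6 B=1 C=4 D=12 ZF=0 PC=10
Step 17: PC=10 exec 'ADD A, 2'. After: A=8 B=1 C=4 D=12 ZF=0 PC=11
Step 18: PC=11 exec 'MOV B, 4'. After: A=8 B=4 C=4 D=12 ZF=0 PC=12
Step 19: PC=12 exec 'HALT'. After: A=8 B=4 C=4 D=12 ZF=0 PC=12 HALTED
Total instructions executed: 19

Answer: 19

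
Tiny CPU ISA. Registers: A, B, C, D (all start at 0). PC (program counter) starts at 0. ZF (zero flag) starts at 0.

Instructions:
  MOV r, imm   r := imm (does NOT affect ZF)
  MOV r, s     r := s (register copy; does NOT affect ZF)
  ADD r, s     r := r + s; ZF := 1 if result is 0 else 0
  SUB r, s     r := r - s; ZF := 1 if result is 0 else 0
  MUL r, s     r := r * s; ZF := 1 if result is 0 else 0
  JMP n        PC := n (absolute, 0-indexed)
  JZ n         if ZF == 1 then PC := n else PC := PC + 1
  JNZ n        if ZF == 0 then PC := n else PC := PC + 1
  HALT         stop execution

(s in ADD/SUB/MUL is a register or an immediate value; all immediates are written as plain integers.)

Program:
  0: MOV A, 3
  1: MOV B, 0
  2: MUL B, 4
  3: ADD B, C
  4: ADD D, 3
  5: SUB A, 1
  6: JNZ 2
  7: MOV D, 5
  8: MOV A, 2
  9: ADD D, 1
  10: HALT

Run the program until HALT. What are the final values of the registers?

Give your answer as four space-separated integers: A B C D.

Answer: 2 0 0 6

Derivation:
Step 1: PC=0 exec 'MOV A, 3'. After: A=3 B=0 C=0 D=0 ZF=0 PC=1
Step 2: PC=1 exec 'MOV B, 0'. After: A=3 B=0 C=0 D=0 ZF=0 PC=2
Step 3: PC=2 exec 'MUL B, 4'. After: A=3 B=0 C=0 D=0 ZF=1 PC=3
Step 4: PC=3 exec 'ADD B, C'. After: A=3 B=0 C=0 D=0 ZF=1 PC=4
Step 5: PC=4 exec 'ADD D, 3'. After: A=3 B=0 C=0 D=3 ZF=0 PC=5
Step 6: PC=5 exec 'SUB A, 1'. After: A=2 B=0 C=0 D=3 ZF=0 PC=6
Step 7: PC=6 exec 'JNZ 2'. After: A=2 B=0 C=0 D=3 ZF=0 PC=2
Step 8: PC=2 exec 'MUL B, 4'. After: A=2 B=0 C=0 D=3 ZF=1 PC=3
Step 9: PC=3 exec 'ADD B, C'. After: A=2 B=0 C=0 D=3 ZF=1 PC=4
Step 10: PC=4 exec 'ADD D, 3'. After: A=2 B=0 C=0 D=6 ZF=0 PC=5
Step 11: PC=5 exec 'SUB A, 1'. After: A=1 B=0 C=0 D=6 ZF=0 PC=6
Step 12: PC=6 exec 'JNZ 2'. After: A=1 B=0 C=0 D=6 ZF=0 PC=2
Step 13: PC=2 exec 'MUL B, 4'. After: A=1 B=0 C=0 D=6 ZF=1 PC=3
Step 14: PC=3 exec 'ADD B, C'. After: A=1 B=0 C=0 D=6 ZF=1 PC=4
Step 15: PC=4 exec 'ADD D, 3'. After: A=1 B=0 C=0 D=9 ZF=0 PC=5
Step 16: PC=5 exec 'SUB A, 1'. After: A=0 B=0 C=0 D=9 ZF=1 PC=6
Step 17: PC=6 exec 'JNZ 2'. After: A=0 B=0 C=0 D=9 ZF=1 PC=7
Step 18: PC=7 exec 'MOV D, 5'. After: A=0 B=0 C=0 D=5 ZF=1 PC=8
Step 19: PC=8 exec 'MOV A, 2'. After: A=2 B=0 C=0 D=5 ZF=1 PC=9
Step 20: PC=9 exec 'ADD D, 1'. After: A=2 B=0 C=0 D=6 ZF=0 PC=10
Step 21: PC=10 exec 'HALT'. After: A=2 B=0 C=0 D=6 ZF=0 PC=10 HALTED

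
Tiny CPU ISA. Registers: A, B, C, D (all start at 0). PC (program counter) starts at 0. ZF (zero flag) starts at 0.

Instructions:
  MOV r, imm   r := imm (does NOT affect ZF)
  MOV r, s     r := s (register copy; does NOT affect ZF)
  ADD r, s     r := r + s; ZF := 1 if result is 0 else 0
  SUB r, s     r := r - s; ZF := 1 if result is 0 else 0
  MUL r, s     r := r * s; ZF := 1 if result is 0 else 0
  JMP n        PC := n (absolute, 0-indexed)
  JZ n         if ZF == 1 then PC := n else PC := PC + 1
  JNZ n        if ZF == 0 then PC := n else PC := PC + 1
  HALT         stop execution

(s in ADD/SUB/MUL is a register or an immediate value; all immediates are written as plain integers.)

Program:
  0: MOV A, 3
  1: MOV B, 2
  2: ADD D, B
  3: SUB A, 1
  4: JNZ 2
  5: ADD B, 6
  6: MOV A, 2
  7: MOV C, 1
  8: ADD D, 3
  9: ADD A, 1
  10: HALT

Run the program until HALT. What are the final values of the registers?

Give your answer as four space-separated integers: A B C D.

Step 1: PC=0 exec 'MOV A, 3'. After: A=3 B=0 C=0 D=0 ZF=0 PC=1
Step 2: PC=1 exec 'MOV B, 2'. After: A=3 B=2 C=0 D=0 ZF=0 PC=2
Step 3: PC=2 exec 'ADD D, B'. After: A=3 B=2 C=0 D=2 ZF=0 PC=3
Step 4: PC=3 exec 'SUB A, 1'. After: A=2 B=2 C=0 D=2 ZF=0 PC=4
Step 5: PC=4 exec 'JNZ 2'. After: A=2 B=2 C=0 D=2 ZF=0 PC=2
Step 6: PC=2 exec 'ADD D, B'. After: A=2 B=2 C=0 D=4 ZF=0 PC=3
Step 7: PC=3 exec 'SUB A, 1'. After: A=1 B=2 C=0 D=4 ZF=0 PC=4
Step 8: PC=4 exec 'JNZ 2'. After: A=1 B=2 C=0 D=4 ZF=0 PC=2
Step 9: PC=2 exec 'ADD D, B'. After: A=1 B=2 C=0 D=6 ZF=0 PC=3
Step 10: PC=3 exec 'SUB A, 1'. After: A=0 B=2 C=0 D=6 ZF=1 PC=4
Step 11: PC=4 exec 'JNZ 2'. After: A=0 B=2 C=0 D=6 ZF=1 PC=5
Step 12: PC=5 exec 'ADD B, 6'. After: A=0 B=8 C=0 D=6 ZF=0 PC=6
Step 13: PC=6 exec 'MOV A, 2'. After: A=2 B=8 C=0 D=6 ZF=0 PC=7
Step 14: PC=7 exec 'MOV C, 1'. After: A=2 B=8 C=1 D=6 ZF=0 PC=8
Step 15: PC=8 exec 'ADD D, 3'. After: A=2 B=8 C=1 D=9 ZF=0 PC=9
Step 16: PC=9 exec 'ADD A, 1'. After: A=3 B=8 C=1 D=9 ZF=0 PC=10
Step 17: PC=10 exec 'HALT'. After: A=3 B=8 C=1 D=9 ZF=0 PC=10 HALTED

Answer: 3 8 1 9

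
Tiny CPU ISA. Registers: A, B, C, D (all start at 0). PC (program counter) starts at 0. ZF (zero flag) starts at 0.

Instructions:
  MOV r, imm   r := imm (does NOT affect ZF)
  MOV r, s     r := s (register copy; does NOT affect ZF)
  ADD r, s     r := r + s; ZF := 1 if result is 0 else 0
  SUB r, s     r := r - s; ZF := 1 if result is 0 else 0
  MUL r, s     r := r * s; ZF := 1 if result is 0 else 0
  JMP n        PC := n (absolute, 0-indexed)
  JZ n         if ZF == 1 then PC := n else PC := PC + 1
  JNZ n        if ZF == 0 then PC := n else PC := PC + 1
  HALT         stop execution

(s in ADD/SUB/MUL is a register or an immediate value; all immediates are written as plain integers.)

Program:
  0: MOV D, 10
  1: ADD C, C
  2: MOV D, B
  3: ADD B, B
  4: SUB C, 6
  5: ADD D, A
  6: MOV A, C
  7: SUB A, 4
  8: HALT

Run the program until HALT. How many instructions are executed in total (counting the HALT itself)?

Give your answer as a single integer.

Step 1: PC=0 exec 'MOV D, 10'. After: A=0 B=0 C=0 D=10 ZF=0 PC=1
Step 2: PC=1 exec 'ADD C, C'. After: A=0 B=0 C=0 D=10 ZF=1 PC=2
Step 3: PC=2 exec 'MOV D, B'. After: A=0 B=0 C=0 D=0 ZF=1 PC=3
Step 4: PC=3 exec 'ADD B, B'. After: A=0 B=0 C=0 D=0 ZF=1 PC=4
Step 5: PC=4 exec 'SUB C, 6'. After: A=0 B=0 C=-6 D=0 ZF=0 PC=5
Step 6: PC=5 exec 'ADD D, A'. After: A=0 B=0 C=-6 D=0 ZF=1 PC=6
Step 7: PC=6 exec 'MOV A, C'. After: A=-6 B=0 C=-6 D=0 ZF=1 PC=7
Step 8: PC=7 exec 'SUB A, 4'. After: A=-10 B=0 C=-6 D=0 ZF=0 PC=8
Step 9: PC=8 exec 'HALT'. After: A=-10 B=0 C=-6 D=0 ZF=0 PC=8 HALTED
Total instructions executed: 9

Answer: 9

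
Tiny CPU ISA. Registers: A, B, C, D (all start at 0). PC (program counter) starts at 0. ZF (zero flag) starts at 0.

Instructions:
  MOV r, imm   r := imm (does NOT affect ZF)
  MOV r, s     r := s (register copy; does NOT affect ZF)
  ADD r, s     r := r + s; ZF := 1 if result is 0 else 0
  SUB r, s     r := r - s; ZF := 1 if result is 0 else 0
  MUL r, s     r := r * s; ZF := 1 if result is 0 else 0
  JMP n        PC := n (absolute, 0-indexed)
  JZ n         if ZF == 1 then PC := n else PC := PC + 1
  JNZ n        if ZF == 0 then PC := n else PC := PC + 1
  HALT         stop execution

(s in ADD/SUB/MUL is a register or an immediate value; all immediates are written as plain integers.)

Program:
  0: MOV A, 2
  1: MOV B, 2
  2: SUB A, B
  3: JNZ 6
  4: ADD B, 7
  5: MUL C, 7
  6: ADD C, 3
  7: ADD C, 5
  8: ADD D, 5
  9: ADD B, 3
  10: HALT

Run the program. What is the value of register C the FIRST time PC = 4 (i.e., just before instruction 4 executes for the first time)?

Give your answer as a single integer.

Step 1: PC=0 exec 'MOV A, 2'. After: A=2 B=0 C=0 D=0 ZF=0 PC=1
Step 2: PC=1 exec 'MOV B, 2'. After: A=2 B=2 C=0 D=0 ZF=0 PC=2
Step 3: PC=2 exec 'SUB A, B'. After: A=0 B=2 C=0 D=0 ZF=1 PC=3
Step 4: PC=3 exec 'JNZ 6'. After: A=0 B=2 C=0 D=0 ZF=1 PC=4
First time PC=4: C=0

0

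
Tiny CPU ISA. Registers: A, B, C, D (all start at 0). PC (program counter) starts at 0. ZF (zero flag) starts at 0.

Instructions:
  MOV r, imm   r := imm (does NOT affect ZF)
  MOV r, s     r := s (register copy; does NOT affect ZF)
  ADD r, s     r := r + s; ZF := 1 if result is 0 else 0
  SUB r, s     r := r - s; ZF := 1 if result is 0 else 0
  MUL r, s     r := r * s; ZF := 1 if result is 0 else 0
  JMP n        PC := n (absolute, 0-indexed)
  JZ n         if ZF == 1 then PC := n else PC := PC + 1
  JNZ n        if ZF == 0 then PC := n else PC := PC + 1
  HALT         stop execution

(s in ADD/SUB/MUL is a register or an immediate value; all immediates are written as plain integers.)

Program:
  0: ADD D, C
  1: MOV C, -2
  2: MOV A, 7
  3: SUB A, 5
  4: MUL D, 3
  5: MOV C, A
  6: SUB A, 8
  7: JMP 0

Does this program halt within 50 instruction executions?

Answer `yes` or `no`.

Step 1: PC=0 exec 'ADD D, C'. After: A=0 B=0 C=0 D=0 ZF=1 PC=1
Step 2: PC=1 exec 'MOV C, -2'. After: A=0 B=0 C=-2 D=0 ZF=1 PC=2
Step 3: PC=2 exec 'MOV A, 7'. After: A=7 B=0 C=-2 D=0 ZF=1 PC=3
Step 4: PC=3 exec 'SUB A, 5'. After: A=2 B=0 C=-2 D=0 ZF=0 PC=4
Step 5: PC=4 exec 'MUL D, 3'. After: A=2 B=0 C=-2 D=0 ZF=1 PC=5
Step 6: PC=5 exec 'MOV C, A'. After: A=2 B=0 C=2 D=0 ZF=1 PC=6
Step 7: PC=6 exec 'SUB A, 8'. After: A=-6 B=0 C=2 D=0 ZF=0 PC=7
Step 8: PC=7 exec 'JMP 0'. After: A=-6 B=0 C=2 D=0 ZF=0 PC=0
Step 9: PC=0 exec 'ADD D, C'. After: A=-6 B=0 C=2 D=2 ZF=0 PC=1
Step 10: PC=1 exec 'MOV C, -2'. After: A=-6 B=0 C=-2 D=2 ZF=0 PC=2
Step 11: PC=2 exec 'MOV A, 7'. After: A=7 B=0 C=-2 D=2 ZF=0 PC=3
Step 12: PC=3 exec 'SUB A, 5'. After: A=2 B=0 C=-2 D=2 ZF=0 PC=4
Step 13: PC=4 exec 'MUL D, 3'. After: A=2 B=0 C=-2 D=6 ZF=0 PC=5
Step 14: PC=5 exec 'MOV C, A'. After: A=2 B=0 C=2 D=6 ZF=0 PC=6
Step 15: PC=6 exec 'SUB A, 8'. After: A=-6 B=0 C=2 D=6 ZF=0 PC=7
After 50 steps: not halted. PC revisits the same instructions with no path to HALT; will never halt.

Answer: no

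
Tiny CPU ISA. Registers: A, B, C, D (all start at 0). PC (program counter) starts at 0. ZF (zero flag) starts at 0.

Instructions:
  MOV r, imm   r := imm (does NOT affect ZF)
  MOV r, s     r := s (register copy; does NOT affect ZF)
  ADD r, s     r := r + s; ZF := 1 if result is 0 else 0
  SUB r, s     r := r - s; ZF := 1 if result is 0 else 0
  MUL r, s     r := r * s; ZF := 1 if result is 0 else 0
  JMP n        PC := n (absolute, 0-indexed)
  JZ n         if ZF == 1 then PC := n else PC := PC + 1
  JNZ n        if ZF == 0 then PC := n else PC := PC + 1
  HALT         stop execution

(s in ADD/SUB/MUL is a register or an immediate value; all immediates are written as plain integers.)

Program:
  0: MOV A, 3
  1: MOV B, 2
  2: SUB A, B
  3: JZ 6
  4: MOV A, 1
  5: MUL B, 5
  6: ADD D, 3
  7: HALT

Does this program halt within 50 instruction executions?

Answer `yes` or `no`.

Answer: yes

Derivation:
Step 1: PC=0 exec 'MOV A, 3'. After: A=3 B=0 C=0 D=0 ZF=0 PC=1
Step 2: PC=1 exec 'MOV B, 2'. After: A=3 B=2 C=0 D=0 ZF=0 PC=2
Step 3: PC=2 exec 'SUB A, B'. After: A=1 B=2 C=0 D=0 ZF=0 PC=3
Step 4: PC=3 exec 'JZ 6'. After: A=1 B=2 C=0 D=0 ZF=0 PC=4
Step 5: PC=4 exec 'MOV A, 1'. After: A=1 B=2 C=0 D=0 ZF=0 PC=5
Step 6: PC=5 exec 'MUL B, 5'. After: A=1 B=10 C=0 D=0 ZF=0 PC=6
Step 7: PC=6 exec 'ADD D, 3'. After: A=1 B=10 C=0 D=3 ZF=0 PC=7
Step 8: PC=7 exec 'HALT'. After: A=1 B=10 C=0 D=3 ZF=0 PC=7 HALTED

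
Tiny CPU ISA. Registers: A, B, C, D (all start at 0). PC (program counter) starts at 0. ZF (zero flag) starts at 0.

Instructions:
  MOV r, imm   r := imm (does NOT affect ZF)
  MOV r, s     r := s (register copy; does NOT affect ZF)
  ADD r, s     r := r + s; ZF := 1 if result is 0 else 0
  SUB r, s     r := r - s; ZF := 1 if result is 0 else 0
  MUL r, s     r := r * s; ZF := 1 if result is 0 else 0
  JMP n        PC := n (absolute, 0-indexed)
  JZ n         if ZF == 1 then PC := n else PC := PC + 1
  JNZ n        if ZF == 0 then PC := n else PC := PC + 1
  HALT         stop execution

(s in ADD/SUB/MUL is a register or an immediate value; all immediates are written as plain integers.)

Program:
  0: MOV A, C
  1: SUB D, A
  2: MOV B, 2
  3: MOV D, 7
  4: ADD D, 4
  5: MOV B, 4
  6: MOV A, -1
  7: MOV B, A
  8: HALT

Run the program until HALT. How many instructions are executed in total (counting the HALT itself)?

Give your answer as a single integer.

Answer: 9

Derivation:
Step 1: PC=0 exec 'MOV A, C'. After: A=0 B=0 C=0 D=0 ZF=0 PC=1
Step 2: PC=1 exec 'SUB D, A'. After: A=0 B=0 C=0 D=0 ZF=1 PC=2
Step 3: PC=2 exec 'MOV B, 2'. After: A=0 B=2 C=0 D=0 ZF=1 PC=3
Step 4: PC=3 exec 'MOV D, 7'. After: A=0 B=2 C=0 D=7 ZF=1 PC=4
Step 5: PC=4 exec 'ADD D, 4'. After: A=0 B=2 C=0 D=11 ZF=0 PC=5
Step 6: PC=5 exec 'MOV B, 4'. After: A=0 B=4 C=0 D=11 ZF=0 PC=6
Step 7: PC=6 exec 'MOV A, -1'. After: A=-1 B=4 C=0 D=11 ZF=0 PC=7
Step 8: PC=7 exec 'MOV B, A'. After: A=-1 B=-1 C=0 D=11 ZF=0 PC=8
Step 9: PC=8 exec 'HALT'. After: A=-1 B=-1 C=0 D=11 ZF=0 PC=8 HALTED
Total instructions executed: 9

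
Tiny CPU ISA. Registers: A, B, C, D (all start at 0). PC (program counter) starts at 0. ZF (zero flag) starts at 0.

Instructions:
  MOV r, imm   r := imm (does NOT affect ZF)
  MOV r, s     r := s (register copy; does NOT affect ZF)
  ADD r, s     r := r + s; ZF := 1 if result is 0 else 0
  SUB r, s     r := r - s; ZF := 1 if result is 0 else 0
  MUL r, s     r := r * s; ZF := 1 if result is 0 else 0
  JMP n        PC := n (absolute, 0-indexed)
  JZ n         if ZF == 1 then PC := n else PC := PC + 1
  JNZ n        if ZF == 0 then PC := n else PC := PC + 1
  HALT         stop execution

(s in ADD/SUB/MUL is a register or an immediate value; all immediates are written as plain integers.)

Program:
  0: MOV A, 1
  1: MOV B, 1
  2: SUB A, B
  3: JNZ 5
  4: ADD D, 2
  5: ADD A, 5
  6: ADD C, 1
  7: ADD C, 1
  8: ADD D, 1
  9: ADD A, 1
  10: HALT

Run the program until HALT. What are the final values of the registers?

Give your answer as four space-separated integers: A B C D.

Answer: 6 1 2 3

Derivation:
Step 1: PC=0 exec 'MOV A, 1'. After: A=1 B=0 C=0 D=0 ZF=0 PC=1
Step 2: PC=1 exec 'MOV B, 1'. After: A=1 B=1 C=0 D=0 ZF=0 PC=2
Step 3: PC=2 exec 'SUB A, B'. After: A=0 B=1 C=0 D=0 ZF=1 PC=3
Step 4: PC=3 exec 'JNZ 5'. After: A=0 B=1 C=0 D=0 ZF=1 PC=4
Step 5: PC=4 exec 'ADD D, 2'. After: A=0 B=1 C=0 D=2 ZF=0 PC=5
Step 6: PC=5 exec 'ADD A, 5'. After: A=5 B=1 C=0 D=2 ZF=0 PC=6
Step 7: PC=6 exec 'ADD C, 1'. After: A=5 B=1 C=1 D=2 ZF=0 PC=7
Step 8: PC=7 exec 'ADD C, 1'. After: A=5 B=1 C=2 D=2 ZF=0 PC=8
Step 9: PC=8 exec 'ADD D, 1'. After: A=5 B=1 C=2 D=3 ZF=0 PC=9
Step 10: PC=9 exec 'ADD A, 1'. After: A=6 B=1 C=2 D=3 ZF=0 PC=10
Step 11: PC=10 exec 'HALT'. After: A=6 B=1 C=2 D=3 ZF=0 PC=10 HALTED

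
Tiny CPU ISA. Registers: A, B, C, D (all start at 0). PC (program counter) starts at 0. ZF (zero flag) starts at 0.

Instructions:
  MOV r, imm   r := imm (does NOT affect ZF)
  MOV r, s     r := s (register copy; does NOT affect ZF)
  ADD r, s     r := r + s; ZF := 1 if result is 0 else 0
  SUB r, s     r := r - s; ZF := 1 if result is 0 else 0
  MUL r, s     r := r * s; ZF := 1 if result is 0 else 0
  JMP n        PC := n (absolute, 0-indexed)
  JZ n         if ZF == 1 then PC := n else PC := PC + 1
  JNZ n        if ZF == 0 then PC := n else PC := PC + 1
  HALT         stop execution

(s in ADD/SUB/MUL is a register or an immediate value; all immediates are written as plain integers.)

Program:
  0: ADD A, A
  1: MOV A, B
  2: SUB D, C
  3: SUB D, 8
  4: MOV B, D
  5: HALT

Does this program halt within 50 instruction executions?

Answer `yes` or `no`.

Step 1: PC=0 exec 'ADD A, A'. After: A=0 B=0 C=0 D=0 ZF=1 PC=1
Step 2: PC=1 exec 'MOV A, B'. After: A=0 B=0 C=0 D=0 ZF=1 PC=2
Step 3: PC=2 exec 'SUB D, C'. After: A=0 B=0 C=0 D=0 ZF=1 PC=3
Step 4: PC=3 exec 'SUB D, 8'. After: A=0 B=0 C=0 D=-8 ZF=0 PC=4
Step 5: PC=4 exec 'MOV B, D'. After: A=0 B=-8 C=0 D=-8 ZF=0 PC=5
Step 6: PC=5 exec 'HALT'. After: A=0 B=-8 C=0 D=-8 ZF=0 PC=5 HALTED

Answer: yes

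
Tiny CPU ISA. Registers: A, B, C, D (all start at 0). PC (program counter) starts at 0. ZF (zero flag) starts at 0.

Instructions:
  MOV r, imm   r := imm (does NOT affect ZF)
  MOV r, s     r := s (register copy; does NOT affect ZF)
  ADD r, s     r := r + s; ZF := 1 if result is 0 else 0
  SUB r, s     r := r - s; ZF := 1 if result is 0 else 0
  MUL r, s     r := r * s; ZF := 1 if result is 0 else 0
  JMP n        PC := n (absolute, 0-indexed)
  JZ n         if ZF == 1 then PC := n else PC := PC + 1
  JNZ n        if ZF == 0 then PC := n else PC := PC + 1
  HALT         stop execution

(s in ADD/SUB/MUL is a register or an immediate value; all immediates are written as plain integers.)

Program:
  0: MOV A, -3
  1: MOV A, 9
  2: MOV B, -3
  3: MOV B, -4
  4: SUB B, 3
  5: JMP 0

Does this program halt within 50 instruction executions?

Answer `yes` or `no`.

Step 1: PC=0 exec 'MOV A, -3'. After: A=-3 B=0 C=0 D=0 ZF=0 PC=1
Step 2: PC=1 exec 'MOV A, 9'. After: A=9 B=0 C=0 D=0 ZF=0 PC=2
Step 3: PC=2 exec 'MOV B, -3'. After: A=9 B=-3 C=0 D=0 ZF=0 PC=3
Step 4: PC=3 exec 'MOV B, -4'. After: A=9 B=-4 C=0 D=0 ZF=0 PC=4
Step 5: PC=4 exec 'SUB B, 3'. After: A=9 B=-7 C=0 D=0 ZF=0 PC=5
Step 6: PC=5 exec 'JMP 0'. After: A=9 B=-7 C=0 D=0 ZF=0 PC=0
Step 7: PC=0 exec 'MOV A, -3'. After: A=-3 B=-7 C=0 D=0 ZF=0 PC=1
Step 8: PC=1 exec 'MOV A, 9'. After: A=9 B=-7 C=0 D=0 ZF=0 PC=2
Step 9: PC=2 exec 'MOV B, -3'. After: A=9 B=-3 C=0 D=0 ZF=0 PC=3
State after step 9 equals state after step 3: the program is in a cycle of length 6 and will never halt.

Answer: no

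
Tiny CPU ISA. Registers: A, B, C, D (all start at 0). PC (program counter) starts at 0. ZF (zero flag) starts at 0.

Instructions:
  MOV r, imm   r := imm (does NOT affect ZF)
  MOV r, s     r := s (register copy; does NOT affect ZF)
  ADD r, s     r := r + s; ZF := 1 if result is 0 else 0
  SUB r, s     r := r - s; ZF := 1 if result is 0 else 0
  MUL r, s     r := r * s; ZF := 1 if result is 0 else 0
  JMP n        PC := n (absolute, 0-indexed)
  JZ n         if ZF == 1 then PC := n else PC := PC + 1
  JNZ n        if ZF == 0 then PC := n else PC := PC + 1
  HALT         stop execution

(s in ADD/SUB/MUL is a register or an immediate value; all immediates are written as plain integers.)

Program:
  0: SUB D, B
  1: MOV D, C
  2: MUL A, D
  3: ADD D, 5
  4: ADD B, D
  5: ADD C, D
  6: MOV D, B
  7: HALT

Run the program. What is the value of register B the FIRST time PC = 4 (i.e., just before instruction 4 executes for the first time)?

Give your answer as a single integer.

Step 1: PC=0 exec 'SUB D, B'. After: A=0 B=0 C=0 D=0 ZF=1 PC=1
Step 2: PC=1 exec 'MOV D, C'. After: A=0 B=0 C=0 D=0 ZF=1 PC=2
Step 3: PC=2 exec 'MUL A, D'. After: A=0 B=0 C=0 D=0 ZF=1 PC=3
Step 4: PC=3 exec 'ADD D, 5'. After: A=0 B=0 C=0 D=5 ZF=0 PC=4
First time PC=4: B=0

0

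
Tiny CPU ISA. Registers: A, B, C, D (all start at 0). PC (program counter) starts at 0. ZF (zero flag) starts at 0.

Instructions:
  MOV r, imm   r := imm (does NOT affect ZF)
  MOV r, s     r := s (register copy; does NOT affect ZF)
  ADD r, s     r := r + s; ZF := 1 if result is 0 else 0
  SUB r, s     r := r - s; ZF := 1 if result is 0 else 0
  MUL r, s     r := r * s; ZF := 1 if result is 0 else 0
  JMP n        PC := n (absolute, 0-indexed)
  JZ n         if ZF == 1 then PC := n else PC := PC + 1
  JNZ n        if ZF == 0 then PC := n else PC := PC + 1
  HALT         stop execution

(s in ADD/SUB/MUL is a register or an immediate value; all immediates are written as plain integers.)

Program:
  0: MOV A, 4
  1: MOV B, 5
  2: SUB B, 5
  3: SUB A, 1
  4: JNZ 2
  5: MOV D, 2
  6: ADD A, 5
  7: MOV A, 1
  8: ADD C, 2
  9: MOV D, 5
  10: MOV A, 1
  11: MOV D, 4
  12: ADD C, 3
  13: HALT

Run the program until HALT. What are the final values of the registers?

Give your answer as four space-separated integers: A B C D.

Step 1: PC=0 exec 'MOV A, 4'. After: A=4 B=0 C=0 D=0 ZF=0 PC=1
Step 2: PC=1 exec 'MOV B, 5'. After: A=4 B=5 C=0 D=0 ZF=0 PC=2
Step 3: PC=2 exec 'SUB B, 5'. After: A=4 B=0 C=0 D=0 ZF=1 PC=3
Step 4: PC=3 exec 'SUB A, 1'. After: A=3 B=0 C=0 D=0 ZF=0 PC=4
Step 5: PC=4 exec 'JNZ 2'. After: A=3 B=0 C=0 D=0 ZF=0 PC=2
Step 6: PC=2 exec 'SUB B, 5'. After: A=3 B=-5 C=0 D=0 ZF=0 PC=3
Step 7: PC=3 exec 'SUB A, 1'. After: A=2 B=-5 C=0 D=0 ZF=0 PC=4
Step 8: PC=4 exec 'JNZ 2'. After: A=2 B=-5 C=0 D=0 ZF=0 PC=2
Step 9: PC=2 exec 'SUB B, 5'. After: A=2 B=-10 C=0 D=0 ZF=0 PC=3
Step 10: PC=3 exec 'SUB A, 1'. After: A=1 B=-10 C=0 D=0 ZF=0 PC=4
Step 11: PC=4 exec 'JNZ 2'. After: A=1 B=-10 C=0 D=0 ZF=0 PC=2
Step 12: PC=2 exec 'SUB B, 5'. After: A=1 B=-15 C=0 D=0 ZF=0 PC=3
Step 13: PC=3 exec 'SUB A, 1'. After: A=0 B=-15 C=0 D=0 ZF=1 PC=4
Step 14: PC=4 exec 'JNZ 2'. After: A=0 B=-15 C=0 D=0 ZF=1 PC=5
Step 15: PC=5 exec 'MOV D, 2'. After: A=0 B=-15 C=0 D=2 ZF=1 PC=6
Step 16: PC=6 exec 'ADD A, 5'. After: A=5 B=-15 C=0 D=2 ZF=0 PC=7
Step 17: PC=7 exec 'MOV A, 1'. After: A=1 B=-15 C=0 D=2 ZF=0 PC=8
Step 18: PC=8 exec 'ADD C, 2'. After: A=1 B=-15 C=2 D=2 ZF=0 PC=9
Step 19: PC=9 exec 'MOV D, 5'. After: A=1 B=-15 C=2 D=5 ZF=0 PC=10
Step 20: PC=10 exec 'MOV A, 1'. After: A=1 B=-15 C=2 D=5 ZF=0 PC=11
Step 21: PC=11 exec 'MOV D, 4'. After: A=1 B=-15 C=2 D=4 ZF=0 PC=12
Step 22: PC=12 exec 'ADD C, 3'. After: A=1 B=-15 C=5 D=4 ZF=0 PC=13
Step 23: PC=13 exec 'HALT'. After: A=1 B=-15 C=5 D=4 ZF=0 PC=13 HALTED

Answer: 1 -15 5 4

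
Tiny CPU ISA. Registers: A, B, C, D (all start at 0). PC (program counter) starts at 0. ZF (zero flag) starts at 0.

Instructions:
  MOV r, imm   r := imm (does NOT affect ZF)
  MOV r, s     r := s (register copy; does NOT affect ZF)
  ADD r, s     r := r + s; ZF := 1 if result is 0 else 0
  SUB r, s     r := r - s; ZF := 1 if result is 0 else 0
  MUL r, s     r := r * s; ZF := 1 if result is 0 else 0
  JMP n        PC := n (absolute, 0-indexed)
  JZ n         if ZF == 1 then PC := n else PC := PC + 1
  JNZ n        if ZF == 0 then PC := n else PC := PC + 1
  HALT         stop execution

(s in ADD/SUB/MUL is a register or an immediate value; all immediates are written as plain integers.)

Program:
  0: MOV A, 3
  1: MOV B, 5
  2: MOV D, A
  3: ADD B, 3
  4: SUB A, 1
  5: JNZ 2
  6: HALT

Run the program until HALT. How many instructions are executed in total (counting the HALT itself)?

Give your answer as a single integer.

Answer: 15

Derivation:
Step 1: PC=0 exec 'MOV A, 3'. After: A=3 B=0 C=0 D=0 ZF=0 PC=1
Step 2: PC=1 exec 'MOV B, 5'. After: A=3 B=5 C=0 D=0 ZF=0 PC=2
Step 3: PC=2 exec 'MOV D, A'. After: A=3 B=5 C=0 D=3 ZF=0 PC=3
Step 4: PC=3 exec 'ADD B, 3'. After: A=3 B=8 C=0 D=3 ZF=0 PC=4
Step 5: PC=4 exec 'SUB A, 1'. After: A=2 B=8 C=0 D=3 ZF=0 PC=5
Step 6: PC=5 exec 'JNZ 2'. After: A=2 B=8 C=0 D=3 ZF=0 PC=2
Step 7: PC=2 exec 'MOV D, A'. After: A=2 B=8 C=0 D=2 ZF=0 PC=3
Step 8: PC=3 exec 'ADD B, 3'. After: A=2 B=11 C=0 D=2 ZF=0 PC=4
Step 9: PC=4 exec 'SUB A, 1'. After: A=1 B=11 C=0 D=2 ZF=0 PC=5
Step 10: PC=5 exec 'JNZ 2'. After: A=1 B=11 C=0 D=2 ZF=0 PC=2
Step 11: PC=2 exec 'MOV D, A'. After: A=1 B=11 C=0 D=1 ZF=0 PC=3
Step 12: PC=3 exec 'ADD B, 3'. After: A=1 B=14 C=0 D=1 ZF=0 PC=4
Step 13: PC=4 exec 'SUB A, 1'. After: A=0 B=14 C=0 D=1 ZF=1 PC=5
Step 14: PC=5 exec 'JNZ 2'. After: A=0 B=14 C=0 D=1 ZF=1 PC=6
Step 15: PC=6 exec 'HALT'. After: A=0 B=14 C=0 D=1 ZF=1 PC=6 HALTED
Total instructions executed: 15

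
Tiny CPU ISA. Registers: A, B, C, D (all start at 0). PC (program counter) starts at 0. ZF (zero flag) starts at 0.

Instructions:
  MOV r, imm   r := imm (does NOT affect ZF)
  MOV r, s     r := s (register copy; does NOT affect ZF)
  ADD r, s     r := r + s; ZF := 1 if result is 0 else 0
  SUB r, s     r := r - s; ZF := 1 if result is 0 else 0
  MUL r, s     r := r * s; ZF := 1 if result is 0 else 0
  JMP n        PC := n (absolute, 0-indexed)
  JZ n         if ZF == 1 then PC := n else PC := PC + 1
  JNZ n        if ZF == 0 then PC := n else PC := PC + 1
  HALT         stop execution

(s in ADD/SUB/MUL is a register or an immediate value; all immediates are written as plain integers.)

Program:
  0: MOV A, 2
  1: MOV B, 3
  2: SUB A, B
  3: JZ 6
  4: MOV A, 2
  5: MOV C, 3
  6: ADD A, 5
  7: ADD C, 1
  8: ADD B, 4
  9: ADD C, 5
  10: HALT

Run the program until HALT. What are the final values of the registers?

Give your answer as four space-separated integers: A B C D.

Step 1: PC=0 exec 'MOV A, 2'. After: A=2 B=0 C=0 D=0 ZF=0 PC=1
Step 2: PC=1 exec 'MOV B, 3'. After: A=2 B=3 C=0 D=0 ZF=0 PC=2
Step 3: PC=2 exec 'SUB A, B'. After: A=-1 B=3 C=0 D=0 ZF=0 PC=3
Step 4: PC=3 exec 'JZ 6'. After: A=-1 B=3 C=0 D=0 ZF=0 PC=4
Step 5: PC=4 exec 'MOV A, 2'. After: A=2 B=3 C=0 D=0 ZF=0 PC=5
Step 6: PC=5 exec 'MOV C, 3'. After: A=2 B=3 C=3 D=0 ZF=0 PC=6
Step 7: PC=6 exec 'ADD A, 5'. After: A=7 B=3 C=3 D=0 ZF=0 PC=7
Step 8: PC=7 exec 'ADD C, 1'. After: A=7 B=3 C=4 D=0 ZF=0 PC=8
Step 9: PC=8 exec 'ADD B, 4'. After: A=7 B=7 C=4 D=0 ZF=0 PC=9
Step 10: PC=9 exec 'ADD C, 5'. After: A=7 B=7 C=9 D=0 ZF=0 PC=10
Step 11: PC=10 exec 'HALT'. After: A=7 B=7 C=9 D=0 ZF=0 PC=10 HALTED

Answer: 7 7 9 0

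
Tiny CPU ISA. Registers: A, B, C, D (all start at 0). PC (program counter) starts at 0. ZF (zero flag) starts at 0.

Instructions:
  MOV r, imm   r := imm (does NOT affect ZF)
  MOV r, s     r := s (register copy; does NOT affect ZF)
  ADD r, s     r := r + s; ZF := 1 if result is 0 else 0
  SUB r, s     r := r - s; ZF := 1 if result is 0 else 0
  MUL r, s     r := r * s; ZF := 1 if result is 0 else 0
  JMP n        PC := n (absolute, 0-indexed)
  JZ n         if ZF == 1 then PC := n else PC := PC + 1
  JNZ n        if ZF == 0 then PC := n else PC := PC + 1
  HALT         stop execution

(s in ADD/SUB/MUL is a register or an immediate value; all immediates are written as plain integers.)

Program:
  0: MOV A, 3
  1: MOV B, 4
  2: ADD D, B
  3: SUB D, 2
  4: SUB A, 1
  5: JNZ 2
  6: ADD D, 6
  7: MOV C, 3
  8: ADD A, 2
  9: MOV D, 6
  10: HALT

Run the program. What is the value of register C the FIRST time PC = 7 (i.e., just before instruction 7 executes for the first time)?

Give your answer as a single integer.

Step 1: PC=0 exec 'MOV A, 3'. After: A=3 B=0 C=0 D=0 ZF=0 PC=1
Step 2: PC=1 exec 'MOV B, 4'. After: A=3 B=4 C=0 D=0 ZF=0 PC=2
Step 3: PC=2 exec 'ADD D, B'. After: A=3 B=4 C=0 D=4 ZF=0 PC=3
Step 4: PC=3 exec 'SUB D, 2'. After: A=3 B=4 C=0 D=2 ZF=0 PC=4
Step 5: PC=4 exec 'SUB A, 1'. After: A=2 B=4 C=0 D=2 ZF=0 PC=5
Step 6: PC=5 exec 'JNZ 2'. After: A=2 B=4 C=0 D=2 ZF=0 PC=2
Step 7: PC=2 exec 'ADD D, B'. After: A=2 B=4 C=0 D=6 ZF=0 PC=3
Step 8: PC=3 exec 'SUB D, 2'. After: A=2 B=4 C=0 D=4 ZF=0 PC=4
Step 9: PC=4 exec 'SUB A, 1'. After: A=1 B=4 C=0 D=4 ZF=0 PC=5
Step 10: PC=5 exec 'JNZ 2'. After: A=1 B=4 C=0 D=4 ZF=0 PC=2
Step 11: PC=2 exec 'ADD D, B'. After: A=1 B=4 C=0 D=8 ZF=0 PC=3
Step 12: PC=3 exec 'SUB D, 2'. After: A=1 B=4 C=0 D=6 ZF=0 PC=4
Step 13: PC=4 exec 'SUB A, 1'. After: A=0 B=4 C=0 D=6 ZF=1 PC=5
Step 14: PC=5 exec 'JNZ 2'. After: A=0 B=4 C=0 D=6 ZF=1 PC=6
Step 15: PC=6 exec 'ADD D, 6'. After: A=0 B=4 C=0 D=12 ZF=0 PC=7
First time PC=7: C=0

0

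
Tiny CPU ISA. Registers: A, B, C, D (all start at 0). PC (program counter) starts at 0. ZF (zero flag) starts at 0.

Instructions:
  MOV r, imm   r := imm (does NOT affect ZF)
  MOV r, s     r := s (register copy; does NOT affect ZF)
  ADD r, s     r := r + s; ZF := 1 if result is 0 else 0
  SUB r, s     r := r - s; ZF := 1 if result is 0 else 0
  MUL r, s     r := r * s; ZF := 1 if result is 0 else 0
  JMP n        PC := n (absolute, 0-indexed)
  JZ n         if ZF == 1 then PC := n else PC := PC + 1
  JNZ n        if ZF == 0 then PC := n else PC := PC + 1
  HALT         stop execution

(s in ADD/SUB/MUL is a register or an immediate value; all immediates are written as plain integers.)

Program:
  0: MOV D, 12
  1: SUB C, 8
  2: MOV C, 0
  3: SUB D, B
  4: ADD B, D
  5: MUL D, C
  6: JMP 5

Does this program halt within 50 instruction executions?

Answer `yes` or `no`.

Step 1: PC=0 exec 'MOV D, 12'. After: A=0 B=0 C=0 D=12 ZF=0 PC=1
Step 2: PC=1 exec 'SUB C, 8'. After: A=0 B=0 C=-8 D=12 ZF=0 PC=2
Step 3: PC=2 exec 'MOV C, 0'. After: A=0 B=0 C=0 D=12 ZF=0 PC=3
Step 4: PC=3 exec 'SUB D, B'. After: A=0 B=0 C=0 D=12 ZF=0 PC=4
Step 5: PC=4 exec 'ADD B, D'. After: A=0 B=12 C=0 D=12 ZF=0 PC=5
Step 6: PC=5 exec 'MUL D, C'. After: A=0 B=12 C=0 D=0 ZF=1 PC=6
Step 7: PC=6 exec 'JMP 5'. After: A=0 B=12 C=0 D=0 ZF=1 PC=5
Step 8: PC=5 exec 'MUL D, C'. After: A=0 B=12 C=0 D=0 ZF=1 PC=6
State after step 8 equals state after step 6: the program is in a cycle of length 2 and will never halt.

Answer: no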